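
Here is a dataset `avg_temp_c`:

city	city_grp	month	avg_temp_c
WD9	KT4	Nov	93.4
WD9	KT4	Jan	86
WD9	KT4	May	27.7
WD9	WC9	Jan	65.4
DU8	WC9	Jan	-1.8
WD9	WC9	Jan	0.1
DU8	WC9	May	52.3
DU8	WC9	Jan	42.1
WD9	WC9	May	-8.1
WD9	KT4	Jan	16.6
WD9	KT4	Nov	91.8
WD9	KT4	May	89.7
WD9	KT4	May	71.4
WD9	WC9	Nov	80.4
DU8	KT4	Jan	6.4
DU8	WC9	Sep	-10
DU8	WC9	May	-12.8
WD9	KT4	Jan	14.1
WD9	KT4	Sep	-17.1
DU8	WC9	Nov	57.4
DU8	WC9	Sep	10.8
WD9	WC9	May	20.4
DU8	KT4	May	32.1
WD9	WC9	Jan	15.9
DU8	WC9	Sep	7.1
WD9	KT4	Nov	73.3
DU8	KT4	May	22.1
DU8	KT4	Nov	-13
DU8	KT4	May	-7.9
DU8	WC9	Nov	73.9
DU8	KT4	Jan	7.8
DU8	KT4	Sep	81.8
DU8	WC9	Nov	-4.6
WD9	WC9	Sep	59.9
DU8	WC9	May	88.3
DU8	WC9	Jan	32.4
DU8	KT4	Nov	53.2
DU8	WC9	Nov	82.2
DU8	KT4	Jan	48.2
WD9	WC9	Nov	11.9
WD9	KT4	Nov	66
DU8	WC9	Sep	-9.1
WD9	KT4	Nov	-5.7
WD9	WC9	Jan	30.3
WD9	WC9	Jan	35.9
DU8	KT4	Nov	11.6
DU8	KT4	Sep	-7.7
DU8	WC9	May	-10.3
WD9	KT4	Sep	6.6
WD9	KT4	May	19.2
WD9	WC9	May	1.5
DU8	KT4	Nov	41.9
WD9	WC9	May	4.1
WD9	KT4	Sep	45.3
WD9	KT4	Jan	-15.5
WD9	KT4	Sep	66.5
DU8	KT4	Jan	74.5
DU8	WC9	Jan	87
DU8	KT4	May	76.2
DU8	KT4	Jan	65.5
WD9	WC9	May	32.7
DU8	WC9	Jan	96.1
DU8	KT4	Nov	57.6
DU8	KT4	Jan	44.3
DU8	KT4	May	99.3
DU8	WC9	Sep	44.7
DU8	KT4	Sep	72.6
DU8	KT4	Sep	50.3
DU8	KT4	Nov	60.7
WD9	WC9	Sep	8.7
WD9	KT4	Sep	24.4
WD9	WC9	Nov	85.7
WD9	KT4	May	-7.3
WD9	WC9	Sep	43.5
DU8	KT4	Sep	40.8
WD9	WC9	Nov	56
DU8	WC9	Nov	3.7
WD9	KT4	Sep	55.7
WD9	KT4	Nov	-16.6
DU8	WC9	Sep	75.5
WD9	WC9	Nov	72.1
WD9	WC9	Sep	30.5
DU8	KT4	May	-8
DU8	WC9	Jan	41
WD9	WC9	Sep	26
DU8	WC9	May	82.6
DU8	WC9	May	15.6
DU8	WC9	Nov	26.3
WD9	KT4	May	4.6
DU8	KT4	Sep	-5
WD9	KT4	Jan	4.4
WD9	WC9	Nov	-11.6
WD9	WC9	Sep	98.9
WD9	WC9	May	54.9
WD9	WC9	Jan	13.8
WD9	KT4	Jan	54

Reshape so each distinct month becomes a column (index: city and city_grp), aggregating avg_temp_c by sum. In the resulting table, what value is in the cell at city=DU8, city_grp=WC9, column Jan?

Rows with city=DU8, city_grp=WC9 and month=Jan: avg_temp_c values are -1.8, 42.1, 32.4, 87, 96.1, 41.
-1.8 + 42.1 + 32.4 + 87 + 96.1 + 41 = 296.8.

296.8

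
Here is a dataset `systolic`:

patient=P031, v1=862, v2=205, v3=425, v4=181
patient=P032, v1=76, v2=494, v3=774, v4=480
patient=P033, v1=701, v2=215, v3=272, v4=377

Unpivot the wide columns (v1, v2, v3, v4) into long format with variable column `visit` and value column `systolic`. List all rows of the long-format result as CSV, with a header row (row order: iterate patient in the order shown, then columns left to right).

patient,visit,systolic
P031,v1,862
P031,v2,205
P031,v3,425
P031,v4,181
P032,v1,76
P032,v2,494
P032,v3,774
P032,v4,480
P033,v1,701
P033,v2,215
P033,v3,272
P033,v4,377

Each (patient, column) pair becomes one row: 3 × 4 = 12 rows.
For example, (P031, v1) → systolic=862.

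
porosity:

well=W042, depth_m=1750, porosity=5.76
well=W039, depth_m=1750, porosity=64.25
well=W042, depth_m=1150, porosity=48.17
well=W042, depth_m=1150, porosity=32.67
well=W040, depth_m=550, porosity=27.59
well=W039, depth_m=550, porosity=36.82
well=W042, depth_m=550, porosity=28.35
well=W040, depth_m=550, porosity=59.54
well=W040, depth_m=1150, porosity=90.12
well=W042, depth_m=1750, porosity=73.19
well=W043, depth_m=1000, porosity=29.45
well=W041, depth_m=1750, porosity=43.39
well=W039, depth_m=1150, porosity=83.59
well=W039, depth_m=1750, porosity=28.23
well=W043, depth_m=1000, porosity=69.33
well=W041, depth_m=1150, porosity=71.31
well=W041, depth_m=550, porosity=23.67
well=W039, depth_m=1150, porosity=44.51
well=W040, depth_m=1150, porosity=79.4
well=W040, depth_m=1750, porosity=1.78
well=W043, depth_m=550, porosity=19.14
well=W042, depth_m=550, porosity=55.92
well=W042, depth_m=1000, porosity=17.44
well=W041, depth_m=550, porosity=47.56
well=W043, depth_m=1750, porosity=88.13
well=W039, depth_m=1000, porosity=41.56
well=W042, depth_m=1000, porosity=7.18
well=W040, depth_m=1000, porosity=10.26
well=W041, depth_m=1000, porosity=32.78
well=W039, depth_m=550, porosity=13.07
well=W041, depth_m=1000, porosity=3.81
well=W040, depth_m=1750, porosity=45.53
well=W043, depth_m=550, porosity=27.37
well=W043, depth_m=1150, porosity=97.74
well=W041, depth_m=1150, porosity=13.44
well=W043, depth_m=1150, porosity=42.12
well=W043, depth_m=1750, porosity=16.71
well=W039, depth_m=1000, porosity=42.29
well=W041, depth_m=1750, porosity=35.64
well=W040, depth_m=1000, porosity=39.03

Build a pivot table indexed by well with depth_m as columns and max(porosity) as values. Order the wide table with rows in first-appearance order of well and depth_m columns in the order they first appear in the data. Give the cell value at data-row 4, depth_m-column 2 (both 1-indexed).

97.74

With rows in first-appearance order of well, row 4 is well=W043. depth_m columns in first-appearance order: 1750, 1150, 550, 1000; column 2 is 1150.
Long rows with well=W043, depth_m=1150: max(97.74, 42.12) = 97.74.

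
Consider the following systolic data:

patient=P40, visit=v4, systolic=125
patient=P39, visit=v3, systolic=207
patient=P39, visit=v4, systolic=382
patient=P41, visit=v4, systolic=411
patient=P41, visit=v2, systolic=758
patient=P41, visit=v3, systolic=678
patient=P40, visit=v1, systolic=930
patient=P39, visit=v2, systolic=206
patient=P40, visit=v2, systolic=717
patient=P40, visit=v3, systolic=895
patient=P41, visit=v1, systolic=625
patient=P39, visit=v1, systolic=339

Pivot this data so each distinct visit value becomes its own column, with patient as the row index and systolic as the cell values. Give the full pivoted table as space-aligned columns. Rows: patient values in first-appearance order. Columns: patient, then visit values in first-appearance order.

Columns: patient plus the 4 distinct visit values (v4, v3, v2, v1).
For example, row P40 column v4 takes systolic=125 from the long row (P40, v4).

patient  v4   v3   v2   v1 
P40      125  895  717  930
P39      382  207  206  339
P41      411  678  758  625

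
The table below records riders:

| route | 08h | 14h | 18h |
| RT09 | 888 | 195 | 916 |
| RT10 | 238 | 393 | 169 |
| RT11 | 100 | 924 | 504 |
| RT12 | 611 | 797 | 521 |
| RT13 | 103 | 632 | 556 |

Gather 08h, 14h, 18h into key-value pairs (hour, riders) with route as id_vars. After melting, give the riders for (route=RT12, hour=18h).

521

Unpivoting turns each (route, wide-column) pair into one long row.
The wide cell at row RT12, column 18h holds 521, so the long row (RT12, 18h) has riders=521.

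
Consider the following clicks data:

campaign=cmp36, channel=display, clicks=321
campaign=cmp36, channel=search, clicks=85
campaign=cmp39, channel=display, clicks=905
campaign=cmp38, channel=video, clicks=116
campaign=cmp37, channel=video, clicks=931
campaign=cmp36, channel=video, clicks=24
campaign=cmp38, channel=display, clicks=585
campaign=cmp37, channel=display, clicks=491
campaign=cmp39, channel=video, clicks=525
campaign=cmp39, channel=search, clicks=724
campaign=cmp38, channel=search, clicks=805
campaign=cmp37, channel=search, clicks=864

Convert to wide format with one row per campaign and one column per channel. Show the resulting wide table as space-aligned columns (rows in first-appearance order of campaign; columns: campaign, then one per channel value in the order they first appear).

Columns: campaign plus the 3 distinct channel values (display, search, video).
For example, row cmp36 column display takes clicks=321 from the long row (cmp36, display).

campaign  display  search  video
cmp36     321      85      24   
cmp39     905      724     525  
cmp38     585      805     116  
cmp37     491      864     931  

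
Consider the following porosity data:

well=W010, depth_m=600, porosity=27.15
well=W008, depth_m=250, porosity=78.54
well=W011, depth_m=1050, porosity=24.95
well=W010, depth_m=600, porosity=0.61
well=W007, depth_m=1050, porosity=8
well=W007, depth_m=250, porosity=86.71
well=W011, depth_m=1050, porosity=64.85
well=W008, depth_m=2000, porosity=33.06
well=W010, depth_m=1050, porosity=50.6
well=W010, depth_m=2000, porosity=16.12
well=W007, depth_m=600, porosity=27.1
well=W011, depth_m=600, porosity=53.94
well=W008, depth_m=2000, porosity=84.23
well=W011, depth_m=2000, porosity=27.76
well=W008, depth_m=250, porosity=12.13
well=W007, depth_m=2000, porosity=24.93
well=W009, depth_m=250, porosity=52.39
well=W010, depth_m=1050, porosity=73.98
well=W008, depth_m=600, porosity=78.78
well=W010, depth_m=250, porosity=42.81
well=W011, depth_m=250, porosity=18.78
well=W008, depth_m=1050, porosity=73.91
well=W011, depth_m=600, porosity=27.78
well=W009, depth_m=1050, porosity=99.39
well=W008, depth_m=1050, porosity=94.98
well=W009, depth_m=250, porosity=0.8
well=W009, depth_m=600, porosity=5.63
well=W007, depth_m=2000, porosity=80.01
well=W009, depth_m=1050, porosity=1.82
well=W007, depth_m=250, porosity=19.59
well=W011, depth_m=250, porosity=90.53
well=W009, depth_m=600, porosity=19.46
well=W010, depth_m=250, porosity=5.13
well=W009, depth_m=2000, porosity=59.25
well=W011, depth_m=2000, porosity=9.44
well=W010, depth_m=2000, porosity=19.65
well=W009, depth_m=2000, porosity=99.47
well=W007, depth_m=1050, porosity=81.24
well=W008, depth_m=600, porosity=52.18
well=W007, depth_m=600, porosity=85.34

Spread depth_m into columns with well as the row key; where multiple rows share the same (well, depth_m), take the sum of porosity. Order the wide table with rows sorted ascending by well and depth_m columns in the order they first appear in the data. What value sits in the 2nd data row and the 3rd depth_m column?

With rows sorted ascending by well, row 2 is well=W008. depth_m columns in first-appearance order: 600, 250, 1050, 2000; column 3 is 1050.
Long rows with well=W008, depth_m=1050: 73.91 + 94.98 = 168.89.

168.89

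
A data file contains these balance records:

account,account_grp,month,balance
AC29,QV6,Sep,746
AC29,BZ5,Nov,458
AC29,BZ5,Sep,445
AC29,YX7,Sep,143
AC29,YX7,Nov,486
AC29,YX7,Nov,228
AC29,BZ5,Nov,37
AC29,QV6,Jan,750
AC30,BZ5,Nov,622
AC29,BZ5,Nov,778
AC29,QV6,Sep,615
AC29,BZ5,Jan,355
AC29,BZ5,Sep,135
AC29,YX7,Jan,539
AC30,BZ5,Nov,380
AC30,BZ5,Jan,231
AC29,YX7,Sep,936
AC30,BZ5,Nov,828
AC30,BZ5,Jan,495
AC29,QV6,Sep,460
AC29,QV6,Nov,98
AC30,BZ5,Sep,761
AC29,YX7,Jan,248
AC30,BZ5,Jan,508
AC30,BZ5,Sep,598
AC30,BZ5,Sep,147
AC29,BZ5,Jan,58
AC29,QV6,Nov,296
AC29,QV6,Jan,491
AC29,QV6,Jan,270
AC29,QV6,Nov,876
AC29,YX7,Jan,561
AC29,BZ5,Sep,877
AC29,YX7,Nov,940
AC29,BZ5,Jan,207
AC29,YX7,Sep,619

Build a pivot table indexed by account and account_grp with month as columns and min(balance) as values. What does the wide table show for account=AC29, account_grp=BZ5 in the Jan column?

58

Rows with account=AC29, account_grp=BZ5 and month=Jan: balance values are 355, 58, 207.
min(355, 58, 207) = 58.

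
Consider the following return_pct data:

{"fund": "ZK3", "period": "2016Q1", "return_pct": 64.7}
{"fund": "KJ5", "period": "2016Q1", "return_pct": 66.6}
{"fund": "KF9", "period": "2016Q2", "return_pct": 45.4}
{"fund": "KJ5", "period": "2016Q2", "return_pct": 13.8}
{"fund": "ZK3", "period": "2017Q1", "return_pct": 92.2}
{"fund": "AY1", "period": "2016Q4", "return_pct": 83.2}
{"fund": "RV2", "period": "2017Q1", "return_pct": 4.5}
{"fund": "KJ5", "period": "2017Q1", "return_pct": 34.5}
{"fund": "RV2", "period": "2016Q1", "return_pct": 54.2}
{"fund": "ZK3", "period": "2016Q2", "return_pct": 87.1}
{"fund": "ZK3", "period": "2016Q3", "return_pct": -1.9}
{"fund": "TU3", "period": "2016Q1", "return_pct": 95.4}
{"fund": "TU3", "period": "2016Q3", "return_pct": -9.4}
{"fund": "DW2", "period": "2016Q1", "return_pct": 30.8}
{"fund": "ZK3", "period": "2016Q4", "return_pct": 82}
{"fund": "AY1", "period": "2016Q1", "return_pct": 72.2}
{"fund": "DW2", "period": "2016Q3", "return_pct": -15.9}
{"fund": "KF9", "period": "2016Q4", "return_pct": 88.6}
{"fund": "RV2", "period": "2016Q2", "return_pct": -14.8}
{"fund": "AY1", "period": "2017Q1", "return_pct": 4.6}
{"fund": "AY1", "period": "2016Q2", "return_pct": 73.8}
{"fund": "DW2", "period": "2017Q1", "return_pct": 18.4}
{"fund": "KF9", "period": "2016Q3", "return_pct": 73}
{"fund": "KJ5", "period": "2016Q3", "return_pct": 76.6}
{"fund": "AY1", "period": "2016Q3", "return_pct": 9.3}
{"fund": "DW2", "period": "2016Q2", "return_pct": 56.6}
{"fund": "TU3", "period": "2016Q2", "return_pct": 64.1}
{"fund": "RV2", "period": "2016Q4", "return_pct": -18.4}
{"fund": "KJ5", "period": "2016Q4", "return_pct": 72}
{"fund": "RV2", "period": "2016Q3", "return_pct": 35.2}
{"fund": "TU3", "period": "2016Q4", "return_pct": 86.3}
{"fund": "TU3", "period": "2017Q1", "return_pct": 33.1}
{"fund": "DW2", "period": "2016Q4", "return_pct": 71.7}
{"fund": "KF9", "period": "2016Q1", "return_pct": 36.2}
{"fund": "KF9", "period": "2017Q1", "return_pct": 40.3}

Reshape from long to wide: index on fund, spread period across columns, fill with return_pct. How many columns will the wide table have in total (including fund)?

1 column for fund plus 5 distinct period values → 6 columns.

6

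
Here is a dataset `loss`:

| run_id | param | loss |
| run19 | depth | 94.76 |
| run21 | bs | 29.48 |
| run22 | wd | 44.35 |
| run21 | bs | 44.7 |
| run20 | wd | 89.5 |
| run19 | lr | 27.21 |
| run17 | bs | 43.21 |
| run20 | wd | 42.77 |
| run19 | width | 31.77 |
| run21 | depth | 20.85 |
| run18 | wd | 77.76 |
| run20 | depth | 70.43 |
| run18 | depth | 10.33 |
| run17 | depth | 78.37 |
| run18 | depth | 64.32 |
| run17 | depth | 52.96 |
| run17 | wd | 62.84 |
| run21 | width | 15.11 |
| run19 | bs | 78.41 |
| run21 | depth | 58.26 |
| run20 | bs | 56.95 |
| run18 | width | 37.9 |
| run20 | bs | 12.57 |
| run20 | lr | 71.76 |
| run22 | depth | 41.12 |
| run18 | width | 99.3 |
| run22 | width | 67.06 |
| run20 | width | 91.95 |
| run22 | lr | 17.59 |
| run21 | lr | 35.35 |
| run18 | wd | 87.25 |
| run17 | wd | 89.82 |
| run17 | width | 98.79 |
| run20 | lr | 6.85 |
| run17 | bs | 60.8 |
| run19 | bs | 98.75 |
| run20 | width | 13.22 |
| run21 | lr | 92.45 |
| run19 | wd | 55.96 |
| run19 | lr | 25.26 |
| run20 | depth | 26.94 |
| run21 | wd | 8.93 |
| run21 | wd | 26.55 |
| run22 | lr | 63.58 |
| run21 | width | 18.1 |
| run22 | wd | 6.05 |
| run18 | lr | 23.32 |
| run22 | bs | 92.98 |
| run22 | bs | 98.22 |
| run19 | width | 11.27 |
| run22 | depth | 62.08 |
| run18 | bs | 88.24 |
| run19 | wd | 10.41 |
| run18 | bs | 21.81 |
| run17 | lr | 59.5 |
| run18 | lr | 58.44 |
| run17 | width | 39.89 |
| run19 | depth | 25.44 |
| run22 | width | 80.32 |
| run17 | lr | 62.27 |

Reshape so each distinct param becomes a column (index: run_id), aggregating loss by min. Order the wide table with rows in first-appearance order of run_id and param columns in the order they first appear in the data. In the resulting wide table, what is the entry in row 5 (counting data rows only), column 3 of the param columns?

62.84

With rows in first-appearance order of run_id, row 5 is run_id=run17. param columns in first-appearance order: depth, bs, wd, lr, width; column 3 is wd.
Long rows with run_id=run17, param=wd: min(62.84, 89.82) = 62.84.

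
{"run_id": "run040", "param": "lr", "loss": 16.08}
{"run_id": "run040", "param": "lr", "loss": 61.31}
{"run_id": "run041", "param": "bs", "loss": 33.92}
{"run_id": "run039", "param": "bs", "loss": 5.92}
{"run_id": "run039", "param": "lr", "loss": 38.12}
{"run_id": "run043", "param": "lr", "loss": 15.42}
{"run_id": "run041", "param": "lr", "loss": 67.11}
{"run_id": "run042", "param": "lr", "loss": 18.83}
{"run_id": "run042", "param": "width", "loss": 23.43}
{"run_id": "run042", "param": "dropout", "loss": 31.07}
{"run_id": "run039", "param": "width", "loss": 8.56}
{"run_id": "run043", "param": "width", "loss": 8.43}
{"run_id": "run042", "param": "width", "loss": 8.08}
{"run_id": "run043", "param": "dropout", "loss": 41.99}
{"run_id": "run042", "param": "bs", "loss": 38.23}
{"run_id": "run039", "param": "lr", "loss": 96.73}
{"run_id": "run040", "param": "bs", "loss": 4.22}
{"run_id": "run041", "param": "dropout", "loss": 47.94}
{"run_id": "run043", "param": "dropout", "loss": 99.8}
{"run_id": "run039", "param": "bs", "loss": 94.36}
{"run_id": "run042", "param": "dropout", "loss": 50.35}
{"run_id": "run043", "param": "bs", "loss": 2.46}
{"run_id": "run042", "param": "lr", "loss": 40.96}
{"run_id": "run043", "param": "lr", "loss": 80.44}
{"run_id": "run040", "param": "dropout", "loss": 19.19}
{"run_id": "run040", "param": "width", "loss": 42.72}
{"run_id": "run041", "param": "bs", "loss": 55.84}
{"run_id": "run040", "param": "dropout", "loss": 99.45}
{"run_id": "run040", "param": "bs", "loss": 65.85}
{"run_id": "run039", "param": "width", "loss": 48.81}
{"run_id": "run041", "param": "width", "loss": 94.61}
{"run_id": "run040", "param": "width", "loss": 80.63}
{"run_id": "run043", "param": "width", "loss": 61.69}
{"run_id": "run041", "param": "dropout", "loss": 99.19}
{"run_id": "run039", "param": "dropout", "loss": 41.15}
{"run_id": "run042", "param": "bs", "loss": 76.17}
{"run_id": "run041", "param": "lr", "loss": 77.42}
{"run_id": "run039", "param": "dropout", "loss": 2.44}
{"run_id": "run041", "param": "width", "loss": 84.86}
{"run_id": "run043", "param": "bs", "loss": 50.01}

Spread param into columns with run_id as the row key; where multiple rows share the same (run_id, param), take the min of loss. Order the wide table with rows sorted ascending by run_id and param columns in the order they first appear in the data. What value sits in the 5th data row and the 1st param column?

15.42

With rows sorted ascending by run_id, row 5 is run_id=run043. param columns in first-appearance order: lr, bs, width, dropout; column 1 is lr.
Long rows with run_id=run043, param=lr: min(15.42, 80.44) = 15.42.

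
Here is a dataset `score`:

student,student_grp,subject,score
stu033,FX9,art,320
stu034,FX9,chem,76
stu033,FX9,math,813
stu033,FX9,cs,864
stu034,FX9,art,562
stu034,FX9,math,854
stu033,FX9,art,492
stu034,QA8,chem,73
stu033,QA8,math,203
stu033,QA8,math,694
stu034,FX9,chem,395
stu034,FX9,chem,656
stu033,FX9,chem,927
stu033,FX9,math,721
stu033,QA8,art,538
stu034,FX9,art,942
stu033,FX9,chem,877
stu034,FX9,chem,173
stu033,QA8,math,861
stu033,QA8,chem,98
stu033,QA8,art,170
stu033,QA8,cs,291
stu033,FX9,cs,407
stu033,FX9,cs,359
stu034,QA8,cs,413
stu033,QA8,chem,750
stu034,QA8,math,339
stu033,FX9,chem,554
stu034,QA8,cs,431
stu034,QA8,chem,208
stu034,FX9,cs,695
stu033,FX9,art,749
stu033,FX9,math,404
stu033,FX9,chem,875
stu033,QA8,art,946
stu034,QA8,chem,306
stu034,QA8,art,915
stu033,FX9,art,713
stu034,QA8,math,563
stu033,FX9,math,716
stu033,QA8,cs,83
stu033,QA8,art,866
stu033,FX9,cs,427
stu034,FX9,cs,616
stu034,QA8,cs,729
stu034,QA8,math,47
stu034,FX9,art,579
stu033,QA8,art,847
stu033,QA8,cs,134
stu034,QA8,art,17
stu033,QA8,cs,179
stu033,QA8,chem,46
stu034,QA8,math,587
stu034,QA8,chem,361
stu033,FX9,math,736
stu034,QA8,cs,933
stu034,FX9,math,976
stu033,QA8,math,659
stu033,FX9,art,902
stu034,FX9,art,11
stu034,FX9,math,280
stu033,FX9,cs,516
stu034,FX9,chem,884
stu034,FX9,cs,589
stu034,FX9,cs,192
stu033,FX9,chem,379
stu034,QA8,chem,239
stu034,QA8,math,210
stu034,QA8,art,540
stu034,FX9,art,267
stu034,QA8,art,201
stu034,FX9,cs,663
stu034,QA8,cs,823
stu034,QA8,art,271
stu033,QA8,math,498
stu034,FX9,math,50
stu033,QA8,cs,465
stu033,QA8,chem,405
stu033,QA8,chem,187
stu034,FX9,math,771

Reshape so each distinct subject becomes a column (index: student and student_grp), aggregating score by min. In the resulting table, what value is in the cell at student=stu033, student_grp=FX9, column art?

320

Rows with student=stu033, student_grp=FX9 and subject=art: score values are 320, 492, 749, 713, 902.
min(320, 492, 749, 713, 902) = 320.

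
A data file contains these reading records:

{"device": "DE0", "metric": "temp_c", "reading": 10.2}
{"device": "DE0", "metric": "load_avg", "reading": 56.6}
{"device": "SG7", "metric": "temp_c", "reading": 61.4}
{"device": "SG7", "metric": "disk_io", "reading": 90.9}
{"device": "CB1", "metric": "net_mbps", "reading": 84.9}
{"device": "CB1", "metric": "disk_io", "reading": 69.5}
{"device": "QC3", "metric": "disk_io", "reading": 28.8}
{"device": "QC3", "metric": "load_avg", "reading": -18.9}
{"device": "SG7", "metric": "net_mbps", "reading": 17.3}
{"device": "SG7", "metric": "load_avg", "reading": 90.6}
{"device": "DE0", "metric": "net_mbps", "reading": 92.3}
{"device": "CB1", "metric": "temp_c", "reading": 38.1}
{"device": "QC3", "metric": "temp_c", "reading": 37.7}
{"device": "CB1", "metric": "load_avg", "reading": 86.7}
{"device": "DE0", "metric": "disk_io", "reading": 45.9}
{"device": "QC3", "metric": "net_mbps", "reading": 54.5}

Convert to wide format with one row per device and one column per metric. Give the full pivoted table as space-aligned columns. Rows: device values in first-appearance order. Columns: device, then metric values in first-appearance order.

device  temp_c  load_avg  disk_io  net_mbps
DE0     10.2    56.6      45.9     92.3    
SG7     61.4    90.6      90.9     17.3    
CB1     38.1    86.7      69.5     84.9    
QC3     37.7    -18.9     28.8     54.5    

Columns: device plus the 4 distinct metric values (temp_c, load_avg, disk_io, net_mbps).
For example, row DE0 column temp_c takes reading=10.2 from the long row (DE0, temp_c).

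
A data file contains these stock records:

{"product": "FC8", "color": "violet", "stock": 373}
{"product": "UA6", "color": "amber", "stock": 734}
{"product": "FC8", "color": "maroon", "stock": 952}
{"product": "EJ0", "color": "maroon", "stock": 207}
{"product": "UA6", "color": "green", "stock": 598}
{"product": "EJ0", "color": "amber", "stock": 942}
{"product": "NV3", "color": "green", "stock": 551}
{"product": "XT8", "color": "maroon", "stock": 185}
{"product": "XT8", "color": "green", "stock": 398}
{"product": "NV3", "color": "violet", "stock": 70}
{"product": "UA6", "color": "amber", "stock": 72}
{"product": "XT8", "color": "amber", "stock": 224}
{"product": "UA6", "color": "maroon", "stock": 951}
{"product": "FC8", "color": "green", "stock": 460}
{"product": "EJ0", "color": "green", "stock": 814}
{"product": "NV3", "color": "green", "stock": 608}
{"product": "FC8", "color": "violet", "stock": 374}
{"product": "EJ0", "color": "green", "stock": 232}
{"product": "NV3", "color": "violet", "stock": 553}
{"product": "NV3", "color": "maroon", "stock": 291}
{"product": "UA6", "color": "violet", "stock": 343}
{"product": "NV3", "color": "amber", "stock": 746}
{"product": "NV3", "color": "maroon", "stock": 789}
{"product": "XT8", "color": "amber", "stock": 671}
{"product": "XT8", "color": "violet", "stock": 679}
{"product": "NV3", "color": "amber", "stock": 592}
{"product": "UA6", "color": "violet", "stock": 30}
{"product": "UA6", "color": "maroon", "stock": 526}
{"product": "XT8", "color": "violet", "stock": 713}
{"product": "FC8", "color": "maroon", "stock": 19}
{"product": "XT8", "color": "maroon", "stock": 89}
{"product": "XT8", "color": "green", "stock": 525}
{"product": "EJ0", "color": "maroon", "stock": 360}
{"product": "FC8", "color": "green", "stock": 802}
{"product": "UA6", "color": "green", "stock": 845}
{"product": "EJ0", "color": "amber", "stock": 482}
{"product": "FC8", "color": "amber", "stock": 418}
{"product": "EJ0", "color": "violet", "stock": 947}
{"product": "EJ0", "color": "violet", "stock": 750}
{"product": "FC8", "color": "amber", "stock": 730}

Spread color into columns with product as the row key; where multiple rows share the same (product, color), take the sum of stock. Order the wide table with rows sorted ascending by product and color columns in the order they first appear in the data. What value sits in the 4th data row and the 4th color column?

1443

With rows sorted ascending by product, row 4 is product=UA6. color columns in first-appearance order: violet, amber, maroon, green; column 4 is green.
Long rows with product=UA6, color=green: 598 + 845 = 1443.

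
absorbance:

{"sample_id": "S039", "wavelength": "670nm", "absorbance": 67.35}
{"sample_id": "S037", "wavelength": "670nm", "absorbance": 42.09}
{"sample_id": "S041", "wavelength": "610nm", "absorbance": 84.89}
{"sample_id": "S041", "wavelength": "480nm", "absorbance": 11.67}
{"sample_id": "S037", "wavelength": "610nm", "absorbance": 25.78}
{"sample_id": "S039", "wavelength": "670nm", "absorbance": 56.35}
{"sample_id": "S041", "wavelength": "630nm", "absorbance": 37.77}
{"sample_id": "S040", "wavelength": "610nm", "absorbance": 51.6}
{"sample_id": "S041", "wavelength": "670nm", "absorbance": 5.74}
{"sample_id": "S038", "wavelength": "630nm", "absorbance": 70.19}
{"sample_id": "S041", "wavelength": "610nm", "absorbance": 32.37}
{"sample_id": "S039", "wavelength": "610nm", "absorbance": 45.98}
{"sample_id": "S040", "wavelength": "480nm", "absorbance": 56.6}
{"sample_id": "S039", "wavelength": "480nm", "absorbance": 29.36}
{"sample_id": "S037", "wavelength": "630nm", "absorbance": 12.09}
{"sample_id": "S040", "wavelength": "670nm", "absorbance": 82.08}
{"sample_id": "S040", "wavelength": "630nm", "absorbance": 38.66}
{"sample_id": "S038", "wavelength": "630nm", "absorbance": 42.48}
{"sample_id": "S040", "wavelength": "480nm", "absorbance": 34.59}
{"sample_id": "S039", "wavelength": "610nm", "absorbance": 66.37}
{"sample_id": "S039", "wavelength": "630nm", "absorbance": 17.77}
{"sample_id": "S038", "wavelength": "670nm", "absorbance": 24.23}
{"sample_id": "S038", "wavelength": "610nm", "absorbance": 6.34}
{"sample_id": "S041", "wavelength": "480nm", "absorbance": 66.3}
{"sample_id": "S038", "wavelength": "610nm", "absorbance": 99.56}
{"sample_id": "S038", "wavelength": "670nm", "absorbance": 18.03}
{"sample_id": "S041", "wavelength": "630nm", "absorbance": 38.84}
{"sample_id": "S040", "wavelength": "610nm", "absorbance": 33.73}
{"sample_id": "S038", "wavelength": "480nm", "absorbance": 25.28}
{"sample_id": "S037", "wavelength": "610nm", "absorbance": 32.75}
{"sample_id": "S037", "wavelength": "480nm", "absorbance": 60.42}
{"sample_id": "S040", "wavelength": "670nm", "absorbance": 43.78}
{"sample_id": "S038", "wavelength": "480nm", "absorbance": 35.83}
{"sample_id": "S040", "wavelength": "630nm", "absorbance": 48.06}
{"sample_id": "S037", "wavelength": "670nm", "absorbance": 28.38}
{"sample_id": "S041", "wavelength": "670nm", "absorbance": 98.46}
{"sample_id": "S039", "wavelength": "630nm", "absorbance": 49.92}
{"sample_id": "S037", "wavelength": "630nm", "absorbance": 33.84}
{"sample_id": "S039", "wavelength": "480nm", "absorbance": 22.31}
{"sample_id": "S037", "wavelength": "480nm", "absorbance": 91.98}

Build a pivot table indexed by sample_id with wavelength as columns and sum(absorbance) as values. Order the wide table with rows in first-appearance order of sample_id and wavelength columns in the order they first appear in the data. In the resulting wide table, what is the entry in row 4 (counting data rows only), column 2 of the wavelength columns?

85.33

With rows in first-appearance order of sample_id, row 4 is sample_id=S040. wavelength columns in first-appearance order: 670nm, 610nm, 480nm, 630nm; column 2 is 610nm.
Long rows with sample_id=S040, wavelength=610nm: 51.6 + 33.73 = 85.33.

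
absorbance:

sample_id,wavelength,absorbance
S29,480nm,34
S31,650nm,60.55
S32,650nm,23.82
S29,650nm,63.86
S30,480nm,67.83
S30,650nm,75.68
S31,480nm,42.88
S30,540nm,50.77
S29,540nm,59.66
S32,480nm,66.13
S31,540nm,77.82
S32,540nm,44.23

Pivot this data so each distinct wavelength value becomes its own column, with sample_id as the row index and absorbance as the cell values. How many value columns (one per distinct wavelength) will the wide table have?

3

3 distinct wavelength values: 480nm, 540nm, 650nm.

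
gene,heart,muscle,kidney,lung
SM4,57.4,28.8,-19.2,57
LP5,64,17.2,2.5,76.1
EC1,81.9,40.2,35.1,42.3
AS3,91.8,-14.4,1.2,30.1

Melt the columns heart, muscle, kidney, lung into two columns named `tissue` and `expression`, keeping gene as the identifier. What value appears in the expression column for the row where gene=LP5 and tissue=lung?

76.1

Unpivoting turns each (gene, wide-column) pair into one long row.
The wide cell at row LP5, column lung holds 76.1, so the long row (LP5, lung) has expression=76.1.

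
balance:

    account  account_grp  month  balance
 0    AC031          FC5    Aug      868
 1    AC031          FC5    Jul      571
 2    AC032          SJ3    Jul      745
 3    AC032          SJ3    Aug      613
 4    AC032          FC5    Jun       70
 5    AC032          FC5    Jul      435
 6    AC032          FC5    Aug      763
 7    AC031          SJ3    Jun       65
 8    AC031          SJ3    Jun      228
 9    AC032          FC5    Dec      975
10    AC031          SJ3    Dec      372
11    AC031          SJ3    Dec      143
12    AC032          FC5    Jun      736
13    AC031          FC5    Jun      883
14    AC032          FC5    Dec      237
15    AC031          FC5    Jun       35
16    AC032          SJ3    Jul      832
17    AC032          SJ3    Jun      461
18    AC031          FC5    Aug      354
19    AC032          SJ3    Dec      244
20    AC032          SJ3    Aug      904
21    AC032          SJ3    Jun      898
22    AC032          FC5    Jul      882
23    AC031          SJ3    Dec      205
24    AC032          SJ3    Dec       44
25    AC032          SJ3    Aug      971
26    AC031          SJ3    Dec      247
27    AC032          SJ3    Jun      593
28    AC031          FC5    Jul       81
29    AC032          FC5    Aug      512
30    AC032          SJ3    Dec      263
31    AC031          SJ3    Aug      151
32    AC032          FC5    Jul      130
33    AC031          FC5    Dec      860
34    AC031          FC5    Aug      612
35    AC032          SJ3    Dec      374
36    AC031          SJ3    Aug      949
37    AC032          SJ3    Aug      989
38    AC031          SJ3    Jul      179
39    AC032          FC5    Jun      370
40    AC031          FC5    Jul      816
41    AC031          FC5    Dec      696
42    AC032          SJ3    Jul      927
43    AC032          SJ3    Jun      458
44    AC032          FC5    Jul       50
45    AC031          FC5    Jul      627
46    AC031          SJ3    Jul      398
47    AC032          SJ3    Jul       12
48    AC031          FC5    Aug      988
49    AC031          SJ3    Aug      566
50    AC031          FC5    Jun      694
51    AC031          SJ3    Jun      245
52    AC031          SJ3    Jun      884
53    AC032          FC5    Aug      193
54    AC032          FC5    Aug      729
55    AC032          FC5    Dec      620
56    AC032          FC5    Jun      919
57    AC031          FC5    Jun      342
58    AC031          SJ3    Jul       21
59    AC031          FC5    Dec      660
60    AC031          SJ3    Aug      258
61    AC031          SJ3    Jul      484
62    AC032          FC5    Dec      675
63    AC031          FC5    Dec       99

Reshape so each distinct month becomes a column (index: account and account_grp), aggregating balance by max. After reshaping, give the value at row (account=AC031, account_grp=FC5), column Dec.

Rows with account=AC031, account_grp=FC5 and month=Dec: balance values are 860, 696, 660, 99.
max(860, 696, 660, 99) = 860.

860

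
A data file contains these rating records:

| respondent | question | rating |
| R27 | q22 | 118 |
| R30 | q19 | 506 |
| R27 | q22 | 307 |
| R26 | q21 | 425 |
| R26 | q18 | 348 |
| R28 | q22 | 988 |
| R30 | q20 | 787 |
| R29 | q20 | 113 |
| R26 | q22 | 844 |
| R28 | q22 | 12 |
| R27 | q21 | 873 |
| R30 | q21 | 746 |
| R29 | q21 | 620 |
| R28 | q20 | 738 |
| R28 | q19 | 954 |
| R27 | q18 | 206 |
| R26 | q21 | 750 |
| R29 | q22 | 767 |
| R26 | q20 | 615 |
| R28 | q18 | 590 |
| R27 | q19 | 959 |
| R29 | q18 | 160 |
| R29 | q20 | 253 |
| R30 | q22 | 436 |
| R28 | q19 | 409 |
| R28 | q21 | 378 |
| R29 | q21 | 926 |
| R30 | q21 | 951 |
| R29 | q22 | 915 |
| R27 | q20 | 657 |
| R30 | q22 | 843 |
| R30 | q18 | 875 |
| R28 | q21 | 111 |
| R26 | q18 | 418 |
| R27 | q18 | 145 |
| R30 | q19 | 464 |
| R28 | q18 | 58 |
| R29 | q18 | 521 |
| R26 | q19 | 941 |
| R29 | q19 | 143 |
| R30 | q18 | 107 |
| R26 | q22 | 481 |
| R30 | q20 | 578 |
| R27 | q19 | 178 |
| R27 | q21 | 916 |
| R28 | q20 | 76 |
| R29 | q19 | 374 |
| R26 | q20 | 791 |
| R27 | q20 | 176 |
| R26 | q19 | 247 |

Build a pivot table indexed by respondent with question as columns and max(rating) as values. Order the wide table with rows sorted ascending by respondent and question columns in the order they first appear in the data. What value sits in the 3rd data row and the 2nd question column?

With rows sorted ascending by respondent, row 3 is respondent=R28. question columns in first-appearance order: q22, q19, q21, q18, q20; column 2 is q19.
Long rows with respondent=R28, question=q19: max(954, 409) = 954.

954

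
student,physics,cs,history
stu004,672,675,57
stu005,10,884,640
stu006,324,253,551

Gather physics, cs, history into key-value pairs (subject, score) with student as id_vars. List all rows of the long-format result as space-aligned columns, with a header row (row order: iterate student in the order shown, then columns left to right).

student  subject  score
stu004   physics  672  
stu004   cs       675  
stu004   history  57   
stu005   physics  10   
stu005   cs       884  
stu005   history  640  
stu006   physics  324  
stu006   cs       253  
stu006   history  551  

Each (student, column) pair becomes one row: 3 × 3 = 9 rows.
For example, (stu004, physics) → score=672.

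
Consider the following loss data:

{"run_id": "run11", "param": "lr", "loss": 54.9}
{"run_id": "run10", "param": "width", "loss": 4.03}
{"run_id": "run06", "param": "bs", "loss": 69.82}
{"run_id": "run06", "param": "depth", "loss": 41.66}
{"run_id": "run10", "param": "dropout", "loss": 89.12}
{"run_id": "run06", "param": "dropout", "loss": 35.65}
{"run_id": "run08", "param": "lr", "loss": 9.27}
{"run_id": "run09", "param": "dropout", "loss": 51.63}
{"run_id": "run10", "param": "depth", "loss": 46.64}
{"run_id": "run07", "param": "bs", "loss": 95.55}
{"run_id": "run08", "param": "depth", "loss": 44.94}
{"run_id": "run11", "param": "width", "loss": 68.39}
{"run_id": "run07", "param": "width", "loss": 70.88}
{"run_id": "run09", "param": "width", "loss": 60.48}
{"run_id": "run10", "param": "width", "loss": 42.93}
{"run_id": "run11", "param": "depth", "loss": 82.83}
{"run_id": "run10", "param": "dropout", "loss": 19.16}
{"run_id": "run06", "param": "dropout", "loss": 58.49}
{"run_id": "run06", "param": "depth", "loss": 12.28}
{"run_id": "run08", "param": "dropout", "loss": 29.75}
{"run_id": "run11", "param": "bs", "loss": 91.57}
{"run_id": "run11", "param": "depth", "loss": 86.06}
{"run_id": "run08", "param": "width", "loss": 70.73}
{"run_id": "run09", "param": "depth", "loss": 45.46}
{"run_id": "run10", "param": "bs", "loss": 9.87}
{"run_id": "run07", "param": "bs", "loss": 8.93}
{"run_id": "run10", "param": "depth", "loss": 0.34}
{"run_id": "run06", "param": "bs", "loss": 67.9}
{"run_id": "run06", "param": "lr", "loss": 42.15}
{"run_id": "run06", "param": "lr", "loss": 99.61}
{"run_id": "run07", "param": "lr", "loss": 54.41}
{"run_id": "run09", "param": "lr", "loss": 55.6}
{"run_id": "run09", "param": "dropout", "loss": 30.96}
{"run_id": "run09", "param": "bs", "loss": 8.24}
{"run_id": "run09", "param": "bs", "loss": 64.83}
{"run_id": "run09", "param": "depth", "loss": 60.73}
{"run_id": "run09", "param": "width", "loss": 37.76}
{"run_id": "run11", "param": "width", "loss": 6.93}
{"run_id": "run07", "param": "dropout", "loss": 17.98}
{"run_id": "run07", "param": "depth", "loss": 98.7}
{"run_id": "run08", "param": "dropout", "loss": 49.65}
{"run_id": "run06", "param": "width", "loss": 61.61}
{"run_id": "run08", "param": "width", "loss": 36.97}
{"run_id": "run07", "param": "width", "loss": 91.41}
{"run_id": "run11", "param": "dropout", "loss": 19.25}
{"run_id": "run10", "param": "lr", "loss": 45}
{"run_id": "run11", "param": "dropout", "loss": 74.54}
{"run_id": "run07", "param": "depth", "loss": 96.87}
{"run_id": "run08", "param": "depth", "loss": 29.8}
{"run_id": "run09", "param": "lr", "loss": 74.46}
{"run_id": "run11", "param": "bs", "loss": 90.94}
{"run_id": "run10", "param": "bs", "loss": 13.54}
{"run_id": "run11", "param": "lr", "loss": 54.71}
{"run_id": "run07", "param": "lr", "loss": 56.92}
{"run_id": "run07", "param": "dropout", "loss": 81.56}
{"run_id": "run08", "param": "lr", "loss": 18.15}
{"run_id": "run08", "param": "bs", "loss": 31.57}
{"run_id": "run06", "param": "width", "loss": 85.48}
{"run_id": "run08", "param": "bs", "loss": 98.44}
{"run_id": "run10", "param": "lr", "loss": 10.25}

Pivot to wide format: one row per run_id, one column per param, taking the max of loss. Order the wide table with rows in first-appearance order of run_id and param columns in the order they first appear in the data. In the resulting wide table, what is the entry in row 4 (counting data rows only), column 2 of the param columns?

70.73

With rows in first-appearance order of run_id, row 4 is run_id=run08. param columns in first-appearance order: lr, width, bs, depth, dropout; column 2 is width.
Long rows with run_id=run08, param=width: max(70.73, 36.97) = 70.73.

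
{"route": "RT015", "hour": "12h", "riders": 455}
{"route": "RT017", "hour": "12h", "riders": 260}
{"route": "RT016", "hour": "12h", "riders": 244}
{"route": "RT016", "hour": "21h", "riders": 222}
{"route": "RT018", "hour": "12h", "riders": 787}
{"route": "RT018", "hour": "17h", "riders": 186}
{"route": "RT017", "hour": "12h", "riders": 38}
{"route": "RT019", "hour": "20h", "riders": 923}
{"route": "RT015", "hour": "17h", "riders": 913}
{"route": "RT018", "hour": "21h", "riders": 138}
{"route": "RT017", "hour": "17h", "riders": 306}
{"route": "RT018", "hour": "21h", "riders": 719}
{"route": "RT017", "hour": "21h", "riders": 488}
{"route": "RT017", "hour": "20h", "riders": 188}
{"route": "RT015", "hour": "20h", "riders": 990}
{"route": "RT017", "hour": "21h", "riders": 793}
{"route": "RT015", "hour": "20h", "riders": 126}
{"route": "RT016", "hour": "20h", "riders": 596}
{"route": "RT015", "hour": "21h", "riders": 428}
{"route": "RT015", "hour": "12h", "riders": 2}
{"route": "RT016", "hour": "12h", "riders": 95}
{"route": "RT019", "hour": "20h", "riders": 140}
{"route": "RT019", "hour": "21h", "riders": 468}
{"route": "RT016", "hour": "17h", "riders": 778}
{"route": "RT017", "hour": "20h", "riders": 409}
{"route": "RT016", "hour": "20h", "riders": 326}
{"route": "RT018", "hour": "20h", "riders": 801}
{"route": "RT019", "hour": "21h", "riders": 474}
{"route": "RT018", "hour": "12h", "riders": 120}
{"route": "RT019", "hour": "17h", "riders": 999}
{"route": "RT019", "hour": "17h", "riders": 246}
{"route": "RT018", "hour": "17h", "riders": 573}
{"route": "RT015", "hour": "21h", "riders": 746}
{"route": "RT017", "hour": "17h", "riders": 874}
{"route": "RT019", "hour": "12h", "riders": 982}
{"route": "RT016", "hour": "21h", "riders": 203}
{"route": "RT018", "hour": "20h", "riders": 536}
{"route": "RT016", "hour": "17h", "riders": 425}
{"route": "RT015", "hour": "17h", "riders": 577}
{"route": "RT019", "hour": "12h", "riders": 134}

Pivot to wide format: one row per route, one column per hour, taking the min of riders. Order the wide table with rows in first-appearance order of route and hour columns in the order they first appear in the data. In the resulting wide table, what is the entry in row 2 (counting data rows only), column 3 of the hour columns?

With rows in first-appearance order of route, row 2 is route=RT017. hour columns in first-appearance order: 12h, 21h, 17h, 20h; column 3 is 17h.
Long rows with route=RT017, hour=17h: min(306, 874) = 306.

306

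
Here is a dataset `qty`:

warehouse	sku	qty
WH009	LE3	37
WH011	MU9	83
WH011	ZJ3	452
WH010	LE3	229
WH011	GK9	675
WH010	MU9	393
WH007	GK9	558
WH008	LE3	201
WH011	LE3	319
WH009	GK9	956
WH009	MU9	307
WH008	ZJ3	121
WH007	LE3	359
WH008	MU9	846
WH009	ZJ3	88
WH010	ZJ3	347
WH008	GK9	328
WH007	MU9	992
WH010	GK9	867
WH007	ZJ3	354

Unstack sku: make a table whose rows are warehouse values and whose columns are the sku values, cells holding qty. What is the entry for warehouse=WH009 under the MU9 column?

Wide layout: rows indexed by warehouse, columns are the 4 distinct sku values (LE3, MU9, ZJ3, GK9).
Cell (warehouse=WH009, sku=MU9) draws from the long row where warehouse=WH009 and sku=MU9, which has qty=307.

307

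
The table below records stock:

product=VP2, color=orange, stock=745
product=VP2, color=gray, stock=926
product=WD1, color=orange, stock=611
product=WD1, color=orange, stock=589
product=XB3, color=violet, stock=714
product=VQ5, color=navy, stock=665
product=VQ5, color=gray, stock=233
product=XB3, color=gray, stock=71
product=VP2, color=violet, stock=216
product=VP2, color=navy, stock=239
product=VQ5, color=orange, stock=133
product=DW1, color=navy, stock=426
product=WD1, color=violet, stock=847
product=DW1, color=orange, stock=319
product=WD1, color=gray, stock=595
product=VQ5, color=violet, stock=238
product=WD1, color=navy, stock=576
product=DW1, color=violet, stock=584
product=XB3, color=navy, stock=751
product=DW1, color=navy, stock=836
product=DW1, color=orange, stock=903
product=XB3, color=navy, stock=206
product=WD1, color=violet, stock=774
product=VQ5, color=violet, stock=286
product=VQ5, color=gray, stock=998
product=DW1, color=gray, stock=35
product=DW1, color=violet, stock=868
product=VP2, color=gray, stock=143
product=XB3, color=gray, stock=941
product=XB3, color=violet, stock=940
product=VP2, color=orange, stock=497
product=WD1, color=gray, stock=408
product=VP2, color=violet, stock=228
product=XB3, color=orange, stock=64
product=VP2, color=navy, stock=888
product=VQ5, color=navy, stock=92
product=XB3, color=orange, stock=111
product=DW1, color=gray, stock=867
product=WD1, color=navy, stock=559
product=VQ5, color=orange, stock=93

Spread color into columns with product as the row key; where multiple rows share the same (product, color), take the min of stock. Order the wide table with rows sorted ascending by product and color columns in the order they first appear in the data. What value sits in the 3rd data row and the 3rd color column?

238

With rows sorted ascending by product, row 3 is product=VQ5. color columns in first-appearance order: orange, gray, violet, navy; column 3 is violet.
Long rows with product=VQ5, color=violet: min(238, 286) = 238.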